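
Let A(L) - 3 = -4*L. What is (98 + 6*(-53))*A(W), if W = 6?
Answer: 4620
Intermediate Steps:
A(L) = 3 - 4*L
(98 + 6*(-53))*A(W) = (98 + 6*(-53))*(3 - 4*6) = (98 - 318)*(3 - 24) = -220*(-21) = 4620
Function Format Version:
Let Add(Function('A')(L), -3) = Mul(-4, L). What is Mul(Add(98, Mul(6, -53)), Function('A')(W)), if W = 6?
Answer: 4620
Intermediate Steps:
Function('A')(L) = Add(3, Mul(-4, L))
Mul(Add(98, Mul(6, -53)), Function('A')(W)) = Mul(Add(98, Mul(6, -53)), Add(3, Mul(-4, 6))) = Mul(Add(98, -318), Add(3, -24)) = Mul(-220, -21) = 4620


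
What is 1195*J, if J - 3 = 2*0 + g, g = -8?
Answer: -5975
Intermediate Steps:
J = -5 (J = 3 + (2*0 - 8) = 3 + (0 - 8) = 3 - 8 = -5)
1195*J = 1195*(-5) = -5975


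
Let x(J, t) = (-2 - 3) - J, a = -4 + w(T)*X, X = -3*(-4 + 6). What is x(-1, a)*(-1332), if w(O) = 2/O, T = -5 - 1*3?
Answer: 5328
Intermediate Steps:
T = -8 (T = -5 - 3 = -8)
X = -6 (X = -3*2 = -6)
a = -5/2 (a = -4 + (2/(-8))*(-6) = -4 + (2*(-⅛))*(-6) = -4 - ¼*(-6) = -4 + 3/2 = -5/2 ≈ -2.5000)
x(J, t) = -5 - J
x(-1, a)*(-1332) = (-5 - 1*(-1))*(-1332) = (-5 + 1)*(-1332) = -4*(-1332) = 5328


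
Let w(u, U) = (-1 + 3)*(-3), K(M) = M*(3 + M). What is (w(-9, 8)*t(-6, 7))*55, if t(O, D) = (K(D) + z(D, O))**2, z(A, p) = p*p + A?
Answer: -4213770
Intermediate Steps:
z(A, p) = A + p**2 (z(A, p) = p**2 + A = A + p**2)
w(u, U) = -6 (w(u, U) = 2*(-3) = -6)
t(O, D) = (D + O**2 + D*(3 + D))**2 (t(O, D) = (D*(3 + D) + (D + O**2))**2 = (D + O**2 + D*(3 + D))**2)
(w(-9, 8)*t(-6, 7))*55 = -6*(7 + (-6)**2 + 7*(3 + 7))**2*55 = -6*(7 + 36 + 7*10)**2*55 = -6*(7 + 36 + 70)**2*55 = -6*113**2*55 = -6*12769*55 = -76614*55 = -4213770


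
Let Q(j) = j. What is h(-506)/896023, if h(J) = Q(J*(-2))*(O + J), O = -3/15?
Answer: -2561372/4480115 ≈ -0.57172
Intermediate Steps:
O = -1/5 (O = -3*1/15 = -1/5 ≈ -0.20000)
h(J) = -2*J*(-1/5 + J) (h(J) = (J*(-2))*(-1/5 + J) = (-2*J)*(-1/5 + J) = -2*J*(-1/5 + J))
h(-506)/896023 = ((2/5)*(-506)*(1 - 5*(-506)))/896023 = ((2/5)*(-506)*(1 + 2530))*(1/896023) = ((2/5)*(-506)*2531)*(1/896023) = -2561372/5*1/896023 = -2561372/4480115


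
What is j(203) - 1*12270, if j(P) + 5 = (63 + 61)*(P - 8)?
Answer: 11905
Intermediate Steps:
j(P) = -997 + 124*P (j(P) = -5 + (63 + 61)*(P - 8) = -5 + 124*(-8 + P) = -5 + (-992 + 124*P) = -997 + 124*P)
j(203) - 1*12270 = (-997 + 124*203) - 1*12270 = (-997 + 25172) - 12270 = 24175 - 12270 = 11905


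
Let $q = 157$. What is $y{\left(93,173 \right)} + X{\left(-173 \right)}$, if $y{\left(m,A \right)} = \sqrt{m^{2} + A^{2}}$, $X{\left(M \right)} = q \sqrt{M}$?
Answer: $\sqrt{38578} + 157 i \sqrt{173} \approx 196.41 + 2065.0 i$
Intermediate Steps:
$X{\left(M \right)} = 157 \sqrt{M}$
$y{\left(m,A \right)} = \sqrt{A^{2} + m^{2}}$
$y{\left(93,173 \right)} + X{\left(-173 \right)} = \sqrt{173^{2} + 93^{2}} + 157 \sqrt{-173} = \sqrt{29929 + 8649} + 157 i \sqrt{173} = \sqrt{38578} + 157 i \sqrt{173}$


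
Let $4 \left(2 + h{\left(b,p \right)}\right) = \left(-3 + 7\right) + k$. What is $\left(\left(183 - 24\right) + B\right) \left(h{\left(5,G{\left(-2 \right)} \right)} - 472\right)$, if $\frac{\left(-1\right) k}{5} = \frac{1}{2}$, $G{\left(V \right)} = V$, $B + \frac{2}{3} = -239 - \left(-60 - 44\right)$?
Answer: $- \frac{44205}{4} \approx -11051.0$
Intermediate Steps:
$B = - \frac{407}{3}$ ($B = - \frac{2}{3} - \left(179 - 44\right) = - \frac{2}{3} - 135 = - \frac{407}{3} \approx -135.67$)
$k = - \frac{5}{2} \approx -2.5$
$h{\left(b,p \right)} = - \frac{13}{8}$ ($h{\left(b,p \right)} = -2 + \frac{\left(-3 + 7\right) - \frac{5}{2}}{4} = -2 + \frac{4 - \frac{5}{2}}{4} = -2 + \frac{1}{4} \cdot \frac{3}{2} = -2 + \frac{3}{8} = - \frac{13}{8}$)
$\left(\left(183 - 24\right) + B\right) \left(h{\left(5,G{\left(-2 \right)} \right)} - 472\right) = \left(\left(183 - 24\right) - \frac{407}{3}\right) \left(- \frac{13}{8} - 472\right) = \left(159 - \frac{407}{3}\right) \left(- \frac{3789}{8}\right) = \frac{70}{3} \left(- \frac{3789}{8}\right) = - \frac{44205}{4}$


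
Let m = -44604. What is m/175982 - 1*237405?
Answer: -20889525657/87991 ≈ -2.3741e+5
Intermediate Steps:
m/175982 - 1*237405 = -44604/175982 - 1*237405 = -44604*1/175982 - 237405 = -22302/87991 - 237405 = -20889525657/87991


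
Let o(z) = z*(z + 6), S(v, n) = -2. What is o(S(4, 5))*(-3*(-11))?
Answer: -264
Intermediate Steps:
o(z) = z*(6 + z)
o(S(4, 5))*(-3*(-11)) = (-2*(6 - 2))*(-3*(-11)) = -2*4*33 = -8*33 = -264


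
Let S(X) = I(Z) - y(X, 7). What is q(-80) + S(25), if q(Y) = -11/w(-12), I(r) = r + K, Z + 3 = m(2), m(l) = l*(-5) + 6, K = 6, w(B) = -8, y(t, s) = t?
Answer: -197/8 ≈ -24.625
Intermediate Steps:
m(l) = 6 - 5*l (m(l) = -5*l + 6 = 6 - 5*l)
Z = -7 (Z = -3 + (6 - 5*2) = -3 + (6 - 10) = -3 - 4 = -7)
I(r) = 6 + r (I(r) = r + 6 = 6 + r)
q(Y) = 11/8 (q(Y) = -11/(-8) = -11*(-⅛) = 11/8)
S(X) = -1 - X (S(X) = (6 - 7) - X = -1 - X)
q(-80) + S(25) = 11/8 + (-1 - 1*25) = 11/8 + (-1 - 25) = 11/8 - 26 = -197/8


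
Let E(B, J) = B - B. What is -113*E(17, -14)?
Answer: 0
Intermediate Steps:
E(B, J) = 0
-113*E(17, -14) = -113*0 = 0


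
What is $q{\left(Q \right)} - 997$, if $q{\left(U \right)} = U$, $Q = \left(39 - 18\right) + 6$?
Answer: $-970$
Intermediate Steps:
$Q = 27$ ($Q = 21 + 6 = 27$)
$q{\left(Q \right)} - 997 = 27 - 997 = -970$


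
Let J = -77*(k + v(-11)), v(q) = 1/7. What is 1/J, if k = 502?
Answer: -1/38665 ≈ -2.5863e-5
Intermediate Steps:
v(q) = ⅐
J = -38665 (J = -77*(502 + ⅐) = -77*3515/7 = -38665)
1/J = 1/(-38665) = -1/38665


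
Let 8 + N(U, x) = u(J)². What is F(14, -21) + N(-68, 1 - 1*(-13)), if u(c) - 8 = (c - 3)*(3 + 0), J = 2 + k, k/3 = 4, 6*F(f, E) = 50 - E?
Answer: 10109/6 ≈ 1684.8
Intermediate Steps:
F(f, E) = 25/3 - E/6 (F(f, E) = (50 - E)/6 = 25/3 - E/6)
k = 12 (k = 3*4 = 12)
J = 14 (J = 2 + 12 = 14)
u(c) = -1 + 3*c (u(c) = 8 + (c - 3)*(3 + 0) = 8 + (-3 + c)*3 = 8 + (-9 + 3*c) = -1 + 3*c)
N(U, x) = 1673 (N(U, x) = -8 + (-1 + 3*14)² = -8 + (-1 + 42)² = -8 + 41² = -8 + 1681 = 1673)
F(14, -21) + N(-68, 1 - 1*(-13)) = (25/3 - ⅙*(-21)) + 1673 = (25/3 + 7/2) + 1673 = 71/6 + 1673 = 10109/6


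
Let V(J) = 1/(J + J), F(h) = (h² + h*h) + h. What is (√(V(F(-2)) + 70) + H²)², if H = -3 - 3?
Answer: 16393/12 + 348*√3 ≈ 1968.8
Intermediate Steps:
F(h) = h + 2*h² (F(h) = (h² + h²) + h = 2*h² + h = h + 2*h²)
V(J) = 1/(2*J)
H = -6
(√(V(F(-2)) + 70) + H²)² = (√(1/(2*((-2*(1 + 2*(-2))))) + 70) + (-6)²)² = (√(1/(2*((-2*(1 - 4)))) + 70) + 36)² = (√(1/(2*((-2*(-3)))) + 70) + 36)² = (√((½)/6 + 70) + 36)² = (√((½)*(⅙) + 70) + 36)² = (√(1/12 + 70) + 36)² = (√(841/12) + 36)² = (29*√3/6 + 36)² = (36 + 29*√3/6)²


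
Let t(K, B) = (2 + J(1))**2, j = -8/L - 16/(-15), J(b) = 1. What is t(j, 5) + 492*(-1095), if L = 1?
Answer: -538731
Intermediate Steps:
j = -104/15 (j = -8/1 - 16/(-15) = -8*1 - 16*(-1/15) = -8 + 16/15 = -104/15 ≈ -6.9333)
t(K, B) = 9 (t(K, B) = (2 + 1)**2 = 3**2 = 9)
t(j, 5) + 492*(-1095) = 9 + 492*(-1095) = 9 - 538740 = -538731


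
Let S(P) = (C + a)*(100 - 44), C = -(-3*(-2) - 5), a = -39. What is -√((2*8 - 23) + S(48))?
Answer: -I*√2247 ≈ -47.403*I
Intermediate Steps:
C = -1 (C = -(6 - 5) = -1*1 = -1)
S(P) = -2240 (S(P) = (-1 - 39)*(100 - 44) = -40*56 = -2240)
-√((2*8 - 23) + S(48)) = -√((2*8 - 23) - 2240) = -√((16 - 23) - 2240) = -√(-7 - 2240) = -√(-2247) = -I*√2247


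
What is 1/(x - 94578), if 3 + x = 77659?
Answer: -1/16922 ≈ -5.9095e-5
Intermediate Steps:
x = 77656 (x = -3 + 77659 = 77656)
1/(x - 94578) = 1/(77656 - 94578) = 1/(-16922) = -1/16922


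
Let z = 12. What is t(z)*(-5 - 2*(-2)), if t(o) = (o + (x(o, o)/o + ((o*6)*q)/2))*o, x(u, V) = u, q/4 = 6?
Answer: -10524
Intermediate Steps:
q = 24 (q = 4*6 = 24)
t(o) = o*(1 + 73*o) (t(o) = (o + (o/o + ((o*6)*24)/2))*o = (o + (1 + ((6*o)*24)*(½)))*o = (o + (1 + (144*o)*(½)))*o = (o + (1 + 72*o))*o = (1 + 73*o)*o = o*(1 + 73*o))
t(z)*(-5 - 2*(-2)) = (12*(1 + 73*12))*(-5 - 2*(-2)) = (12*(1 + 876))*(-5 + 4) = (12*877)*(-1) = 10524*(-1) = -10524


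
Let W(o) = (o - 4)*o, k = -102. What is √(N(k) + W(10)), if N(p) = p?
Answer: I*√42 ≈ 6.4807*I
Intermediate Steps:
W(o) = o*(-4 + o) (W(o) = (-4 + o)*o = o*(-4 + o))
√(N(k) + W(10)) = √(-102 + 10*(-4 + 10)) = √(-102 + 10*6) = √(-102 + 60) = √(-42) = I*√42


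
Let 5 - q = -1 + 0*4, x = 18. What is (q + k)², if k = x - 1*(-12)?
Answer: 1296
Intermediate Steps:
q = 6 (q = 5 - (-1 + 0*4) = 5 - (-1 + 0) = 5 - 1*(-1) = 5 + 1 = 6)
k = 30 (k = 18 - 1*(-12) = 18 + 12 = 30)
(q + k)² = (6 + 30)² = 36² = 1296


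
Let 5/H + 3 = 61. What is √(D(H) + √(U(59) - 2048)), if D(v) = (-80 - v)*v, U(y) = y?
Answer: √(-23225 + 10092*I*√221)/58 ≈ 4.3718 + 5.1007*I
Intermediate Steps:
H = 5/58 (H = 5/(-3 + 61) = 5/58 ≈ 0.086207)
D(v) = v*(-80 - v)
√(D(H) + √(U(59) - 2048)) = √(-1*5/58*(80 + 5/58) + √(59 - 2048)) = √(-1*5/58*4645/58 + √(-1989)) = √(-23225/3364 + 3*I*√221)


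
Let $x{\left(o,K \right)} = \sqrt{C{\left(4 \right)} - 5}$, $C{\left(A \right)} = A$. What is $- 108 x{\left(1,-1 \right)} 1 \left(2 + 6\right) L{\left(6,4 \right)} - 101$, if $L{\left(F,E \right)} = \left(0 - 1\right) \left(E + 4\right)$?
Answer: $-101 + 6912 i \approx -101.0 + 6912.0 i$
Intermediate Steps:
$x{\left(o,K \right)} = i$ ($x{\left(o,K \right)} = \sqrt{4 - 5} = \sqrt{-1} = i$)
$L{\left(F,E \right)} = -4 - E$ ($L{\left(F,E \right)} = - (4 + E) = -4 - E$)
$- 108 x{\left(1,-1 \right)} 1 \left(2 + 6\right) L{\left(6,4 \right)} - 101 = - 108 i 1 \left(2 + 6\right) \left(-4 - 4\right) - 101 = - 108 i 1 \cdot 8 \left(-4 - 4\right) - 101 = - 108 i 8 \left(-8\right) - 101 = - 108 \cdot 8 i \left(-8\right) - 101 = - 108 \left(- 64 i\right) - 101 = 6912 i - 101 = -101 + 6912 i$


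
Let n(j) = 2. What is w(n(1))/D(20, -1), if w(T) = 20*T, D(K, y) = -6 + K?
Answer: 20/7 ≈ 2.8571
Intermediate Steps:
w(n(1))/D(20, -1) = (20*2)/(-6 + 20) = 40/14 = 40*(1/14) = 20/7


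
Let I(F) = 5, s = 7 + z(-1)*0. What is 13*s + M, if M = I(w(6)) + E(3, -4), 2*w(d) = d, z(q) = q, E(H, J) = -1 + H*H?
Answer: 104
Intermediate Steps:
E(H, J) = -1 + H²
w(d) = d/2
s = 7 (s = 7 - 1*0 = 7 + 0 = 7)
M = 13 (M = 5 + (-1 + 3²) = 5 + (-1 + 9) = 5 + 8 = 13)
13*s + M = 13*7 + 13 = 91 + 13 = 104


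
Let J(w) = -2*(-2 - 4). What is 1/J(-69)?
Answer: 1/12 ≈ 0.083333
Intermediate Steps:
J(w) = 12 (J(w) = -2*(-6) = 12)
1/J(-69) = 1/12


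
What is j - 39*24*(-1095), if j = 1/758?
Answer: 776889361/758 ≈ 1.0249e+6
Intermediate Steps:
j = 1/758 ≈ 0.0013193
j - 39*24*(-1095) = 1/758 - 39*24*(-1095) = 1/758 - 936*(-1095) = 1/758 + 1024920 = 776889361/758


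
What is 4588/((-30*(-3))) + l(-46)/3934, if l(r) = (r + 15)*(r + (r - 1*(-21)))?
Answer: 9123641/177030 ≈ 51.537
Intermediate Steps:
l(r) = (15 + r)*(21 + 2*r) (l(r) = (15 + r)*(r + (r + 21)) = (15 + r)*(r + (21 + r)) = (15 + r)*(21 + 2*r))
4588/((-30*(-3))) + l(-46)/3934 = 4588/((-30*(-3))) + (315 + 2*(-46)² + 51*(-46))/3934 = 4588/90 + (315 + 2*2116 - 2346)*(1/3934) = 4588*(1/90) + (315 + 4232 - 2346)*(1/3934) = 2294/45 + 2201*(1/3934) = 2294/45 + 2201/3934 = 9123641/177030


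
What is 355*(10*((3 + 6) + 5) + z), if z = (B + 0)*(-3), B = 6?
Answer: 43310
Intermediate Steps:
z = -18 (z = (6 + 0)*(-3) = 6*(-3) = -18)
355*(10*((3 + 6) + 5) + z) = 355*(10*((3 + 6) + 5) - 18) = 355*(10*(9 + 5) - 18) = 355*(10*14 - 18) = 355*(140 - 18) = 355*122 = 43310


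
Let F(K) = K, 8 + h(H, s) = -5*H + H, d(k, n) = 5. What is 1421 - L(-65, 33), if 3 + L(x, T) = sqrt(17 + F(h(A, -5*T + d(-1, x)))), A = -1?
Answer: 1424 - sqrt(13) ≈ 1420.4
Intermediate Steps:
h(H, s) = -8 - 4*H (h(H, s) = -8 + (-5*H + H) = -8 - 4*H)
L(x, T) = -3 + sqrt(13) (L(x, T) = -3 + sqrt(17 + (-8 - 4*(-1))) = -3 + sqrt(17 + (-8 + 4)) = -3 + sqrt(17 - 4) = -3 + sqrt(13))
1421 - L(-65, 33) = 1421 - (-3 + sqrt(13)) = 1421 + (3 - sqrt(13)) = 1424 - sqrt(13)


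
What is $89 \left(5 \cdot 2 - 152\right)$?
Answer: $-12638$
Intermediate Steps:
$89 \left(5 \cdot 2 - 152\right) = 89 \left(10 - 152\right) = 89 \left(-142\right) = -12638$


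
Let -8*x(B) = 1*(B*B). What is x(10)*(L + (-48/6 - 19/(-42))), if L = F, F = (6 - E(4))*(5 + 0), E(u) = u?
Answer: -2575/84 ≈ -30.655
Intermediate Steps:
x(B) = -B**2/8 (x(B) = -B*B/8 = -B**2/8)
F = 10 (F = (6 - 1*4)*(5 + 0) = (6 - 4)*5 = 2*5 = 10)
L = 10
x(10)*(L + (-48/6 - 19/(-42))) = (-1/8*10**2)*(10 + (-48/6 - 19/(-42))) = (-1/8*100)*(10 + (-48*1/6 - 19*(-1/42))) = -25*(10 + (-8 + 19/42))/2 = -25*(10 - 317/42)/2 = -25/2*103/42 = -2575/84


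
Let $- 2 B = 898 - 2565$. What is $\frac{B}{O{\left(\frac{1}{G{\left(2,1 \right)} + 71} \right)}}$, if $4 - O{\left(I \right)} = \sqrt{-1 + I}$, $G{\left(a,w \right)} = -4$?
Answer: $\frac{111689}{569} + \frac{1667 i \sqrt{4422}}{2276} \approx 196.29 + 48.705 i$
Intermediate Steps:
$O{\left(I \right)} = 4 - \sqrt{-1 + I}$
$B = \frac{1667}{2}$ ($B = - \frac{898 - 2565}{2} = \left(- \frac{1}{2}\right) \left(-1667\right) = \frac{1667}{2} \approx 833.5$)
$\frac{B}{O{\left(\frac{1}{G{\left(2,1 \right)} + 71} \right)}} = \frac{1667}{2 \left(4 - \sqrt{-1 + \frac{1}{-4 + 71}}\right)} = \frac{1667}{2 \left(4 - \sqrt{-1 + \frac{1}{67}}\right)} = \frac{1667}{2 \left(4 - \sqrt{- \frac{66}{67}}\right)} = \frac{1667}{2 \left(4 - \frac{i \sqrt{4422}}{67}\right)}$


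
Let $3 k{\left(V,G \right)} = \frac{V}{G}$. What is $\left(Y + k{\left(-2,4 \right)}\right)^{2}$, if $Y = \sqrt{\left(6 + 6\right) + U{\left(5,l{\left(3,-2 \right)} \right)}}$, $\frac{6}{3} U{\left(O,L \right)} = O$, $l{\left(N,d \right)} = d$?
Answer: $\frac{523}{36} - \frac{\sqrt{58}}{6} \approx 13.258$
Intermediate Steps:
$U{\left(O,L \right)} = \frac{O}{2}$
$Y = \frac{\sqrt{58}}{2}$ ($Y = \sqrt{\left(6 + 6\right) + \frac{1}{2} \cdot 5} = \sqrt{12 + \frac{5}{2}} = \sqrt{\frac{29}{2}} = \frac{\sqrt{58}}{2} \approx 3.8079$)
$k{\left(V,G \right)} = \frac{V}{3 G}$ ($k{\left(V,G \right)} = \frac{V \frac{1}{G}}{3} = \frac{V}{3 G}$)
$\left(Y + k{\left(-2,4 \right)}\right)^{2} = \left(\frac{\sqrt{58}}{2} + \frac{1}{3} \left(-2\right) \frac{1}{4}\right)^{2} = \left(\frac{\sqrt{58}}{2} - \frac{1}{6}\right)^{2} = \left(- \frac{1}{6} + \frac{\sqrt{58}}{2}\right)^{2}$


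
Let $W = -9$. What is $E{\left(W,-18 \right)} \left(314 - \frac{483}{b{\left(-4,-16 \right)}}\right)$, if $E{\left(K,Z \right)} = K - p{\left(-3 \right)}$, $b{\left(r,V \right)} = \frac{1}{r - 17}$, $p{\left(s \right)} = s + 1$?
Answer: $-73199$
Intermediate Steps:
$p{\left(s \right)} = 1 + s$
$b{\left(r,V \right)} = \frac{1}{-17 + r}$
$E{\left(K,Z \right)} = 2 + K$ ($E{\left(K,Z \right)} = K - \left(1 - 3\right) = K - -2 = K + 2 = 2 + K$)
$E{\left(W,-18 \right)} \left(314 - \frac{483}{b{\left(-4,-16 \right)}}\right) = \left(2 - 9\right) \left(314 - \frac{483}{\frac{1}{-17 - 4}}\right) = - 7 \left(314 - \frac{483}{\frac{1}{-21}}\right) = - 7 \left(314 - \frac{483}{- \frac{1}{21}}\right) = - 7 \left(314 - -10143\right) = - 7 \left(314 + 10143\right) = \left(-7\right) 10457 = -73199$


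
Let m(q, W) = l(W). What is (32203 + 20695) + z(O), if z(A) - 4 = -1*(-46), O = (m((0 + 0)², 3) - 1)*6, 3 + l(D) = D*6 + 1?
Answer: 52948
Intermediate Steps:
l(D) = -2 + 6*D (l(D) = -3 + (D*6 + 1) = -3 + (6*D + 1) = -3 + (1 + 6*D) = -2 + 6*D)
m(q, W) = -2 + 6*W
O = 90 (O = ((-2 + 6*3) - 1)*6 = ((-2 + 18) - 1)*6 = (16 - 1)*6 = 15*6 = 90)
z(A) = 50 (z(A) = 4 - 1*(-46) = 4 + 46 = 50)
(32203 + 20695) + z(O) = (32203 + 20695) + 50 = 52898 + 50 = 52948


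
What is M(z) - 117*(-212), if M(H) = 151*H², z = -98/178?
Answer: 196835035/7921 ≈ 24850.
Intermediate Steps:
z = -49/89 (z = -98*1/178 = -49/89 ≈ -0.55056)
M(z) - 117*(-212) = 151*(-49/89)² - 117*(-212) = 151*(2401/7921) - 1*(-24804) = 362551/7921 + 24804 = 196835035/7921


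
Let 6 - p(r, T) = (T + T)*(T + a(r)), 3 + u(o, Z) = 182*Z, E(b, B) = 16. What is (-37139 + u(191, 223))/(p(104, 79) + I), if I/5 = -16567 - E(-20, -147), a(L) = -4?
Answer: -492/13537 ≈ -0.036345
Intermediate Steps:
u(o, Z) = -3 + 182*Z
p(r, T) = 6 - 2*T*(-4 + T) (p(r, T) = 6 - (T + T)*(T - 4) = 6 - 2*T*(-4 + T))
I = -82915 (I = 5*(-16567 - 1*16) = 5*(-16567 - 16) = 5*(-16583) = -82915)
(-37139 + u(191, 223))/(p(104, 79) + I) = (-37139 + (-3 + 182*223))/((6 - 2*79² + 8*79) - 82915) = (-37139 + (-3 + 40586))/((6 - 2*6241 + 632) - 82915) = (-37139 + 40583)/((6 - 12482 + 632) - 82915) = 3444/(-11844 - 82915) = 3444/(-94759) = 3444*(-1/94759) = -492/13537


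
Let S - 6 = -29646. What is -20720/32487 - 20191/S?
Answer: 51043/1175720 ≈ 0.043414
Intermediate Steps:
S = -29640 (S = 6 - 29646 = -29640)
-20720/32487 - 20191/S = -20720/32487 - 20191/(-29640) = -20720*1/32487 - 20191*(-1/29640) = -2960/4641 + 20191/29640 = 51043/1175720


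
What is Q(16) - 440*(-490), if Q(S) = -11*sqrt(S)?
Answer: 215556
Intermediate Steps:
Q(16) - 440*(-490) = -11*sqrt(16) - 440*(-490) = -11*4 + 215600 = -44 + 215600 = 215556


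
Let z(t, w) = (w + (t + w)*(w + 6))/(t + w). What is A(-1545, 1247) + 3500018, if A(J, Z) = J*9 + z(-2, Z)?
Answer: 4341771917/1245 ≈ 3.4874e+6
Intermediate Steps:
z(t, w) = (w + (6 + w)*(t + w))/(t + w) (z(t, w) = (w + (t + w)*(6 + w))/(t + w) = (w + (6 + w)*(t + w))/(t + w))
A(J, Z) = 9*J + (-12 + Z² + 5*Z)/(-2 + Z) (A(J, Z) = J*9 + (Z² + 6*(-2) + 7*Z - 2*Z)/(-2 + Z) = 9*J + (Z² - 12 + 7*Z - 2*Z)/(-2 + Z) = 9*J + (-12 + Z² + 5*Z)/(-2 + Z))
A(-1545, 1247) + 3500018 = (-12 + 1247² + 5*1247 + 9*(-1545)*(-2 + 1247))/(-2 + 1247) + 3500018 = (-12 + 1555009 + 6235 + 9*(-1545)*1245)/1245 + 3500018 = (-12 + 1555009 + 6235 - 17311725)/1245 + 3500018 = (1/1245)*(-15750493) + 3500018 = -15750493/1245 + 3500018 = 4341771917/1245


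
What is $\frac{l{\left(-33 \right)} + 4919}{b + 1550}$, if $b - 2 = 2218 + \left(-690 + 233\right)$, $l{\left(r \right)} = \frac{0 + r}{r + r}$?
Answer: $\frac{9839}{6626} \approx 1.4849$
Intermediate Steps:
$l{\left(r \right)} = \frac{1}{2}$ ($l{\left(r \right)} = \frac{r}{2 r} = r \frac{1}{2 r} = \frac{1}{2}$)
$b = 1763$ ($b = 2 + \left(2218 + \left(-690 + 233\right)\right) = 2 + \left(2218 - 457\right) = 2 + 1761 = 1763$)
$\frac{l{\left(-33 \right)} + 4919}{b + 1550} = \frac{\frac{1}{2} + 4919}{1763 + 1550} = \frac{9839}{2 \cdot 3313} = \frac{9839}{2} \cdot \frac{1}{3313} = \frac{9839}{6626}$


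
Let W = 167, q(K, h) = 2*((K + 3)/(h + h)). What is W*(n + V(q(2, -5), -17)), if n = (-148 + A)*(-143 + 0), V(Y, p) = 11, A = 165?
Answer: -404140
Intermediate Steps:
q(K, h) = (3 + K)/h (q(K, h) = 2*((3 + K)/((2*h))) = 2*((3 + K)*(1/(2*h))) = 2*((3 + K)/(2*h)) = (3 + K)/h)
n = -2431 (n = (-148 + 165)*(-143 + 0) = 17*(-143) = -2431)
W*(n + V(q(2, -5), -17)) = 167*(-2431 + 11) = 167*(-2420) = -404140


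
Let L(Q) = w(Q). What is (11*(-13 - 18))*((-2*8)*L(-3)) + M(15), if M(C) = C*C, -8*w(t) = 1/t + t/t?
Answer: -689/3 ≈ -229.67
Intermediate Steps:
w(t) = -1/8 - 1/(8*t) (w(t) = -(1/t + t/t)/8 = -(1/t + 1)/8 = -(1 + 1/t)/8 = -1/8 - 1/(8*t))
L(Q) = (-1 - Q)/(8*Q)
M(C) = C**2
(11*(-13 - 18))*((-2*8)*L(-3)) + M(15) = (11*(-13 - 18))*((-2*8)*((1/8)*(-1 - 1*(-3))/(-3))) + 15**2 = (11*(-31))*(-2*(-1)*(-1 + 3)/3) + 225 = -(-5456)*(1/8)*(-1/3)*2 + 225 = -(-5456)*(-1)/12 + 225 = -341*4/3 + 225 = -1364/3 + 225 = -689/3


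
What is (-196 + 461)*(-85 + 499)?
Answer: 109710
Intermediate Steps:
(-196 + 461)*(-85 + 499) = 265*414 = 109710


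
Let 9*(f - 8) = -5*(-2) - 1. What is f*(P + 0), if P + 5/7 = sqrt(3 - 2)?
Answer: 18/7 ≈ 2.5714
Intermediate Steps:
f = 9 (f = 8 + (-5*(-2) - 1)/9 = 8 + (10 - 1)/9 = 8 + (1/9)*9 = 8 + 1 = 9)
P = 2/7 (P = -5/7 + sqrt(3 - 2) = -5/7 + sqrt(1) = -5/7 + 1 = 2/7 ≈ 0.28571)
f*(P + 0) = 9*(2/7 + 0) = 9*(2/7) = 18/7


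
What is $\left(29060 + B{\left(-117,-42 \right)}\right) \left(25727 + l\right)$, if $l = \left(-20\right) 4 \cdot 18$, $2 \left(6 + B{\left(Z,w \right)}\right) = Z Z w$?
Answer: $-6276125105$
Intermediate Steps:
$B{\left(Z,w \right)} = -6 + \frac{w Z^{2}}{2}$ ($B{\left(Z,w \right)} = -6 + \frac{Z Z w}{2} = -6 + \frac{Z^{2} w}{2} = -6 + \frac{w Z^{2}}{2}$)
$l = -1440$ ($l = \left(-80\right) 18 = -1440$)
$\left(29060 + B{\left(-117,-42 \right)}\right) \left(25727 + l\right) = \left(29060 + \left(-6 + \frac{1}{2} \left(-42\right) \left(-117\right)^{2}\right)\right) \left(25727 - 1440\right) = \left(29060 + \left(-6 + \frac{1}{2} \left(-42\right) 13689\right)\right) 24287 = \left(29060 - 287475\right) 24287 = \left(-258415\right) 24287 = -6276125105$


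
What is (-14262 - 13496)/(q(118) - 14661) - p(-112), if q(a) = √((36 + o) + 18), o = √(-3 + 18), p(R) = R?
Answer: 112 + 27758/(14661 - √(54 + √15)) ≈ 113.89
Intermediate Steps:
o = √15 ≈ 3.8730
q(a) = √(54 + √15) (q(a) = √((36 + √15) + 18) = √(54 + √15))
(-14262 - 13496)/(q(118) - 14661) - p(-112) = (-14262 - 13496)/(√(54 + √15) - 14661) - 1*(-112) = -27758/(-14661 + √(54 + √15)) + 112 = 112 - 27758/(-14661 + √(54 + √15))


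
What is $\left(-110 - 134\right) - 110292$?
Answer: $-110536$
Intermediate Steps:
$\left(-110 - 134\right) - 110292 = -244 - 110292 = -110536$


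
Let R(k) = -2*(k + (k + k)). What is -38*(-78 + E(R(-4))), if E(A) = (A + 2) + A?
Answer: 1064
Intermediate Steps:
R(k) = -6*k (R(k) = -2*(k + 2*k) = -6*k)
E(A) = 2 + 2*A (E(A) = (2 + A) + A = 2 + 2*A)
-38*(-78 + E(R(-4))) = -38*(-78 + (2 + 2*(-6*(-4)))) = -38*(-78 + (2 + 2*24)) = -38*(-78 + (2 + 48)) = -38*(-78 + 50) = -38*(-28) = 1064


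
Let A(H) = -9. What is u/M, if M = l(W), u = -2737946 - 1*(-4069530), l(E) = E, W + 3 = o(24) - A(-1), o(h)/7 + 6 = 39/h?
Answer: -10652672/197 ≈ -54075.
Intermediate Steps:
o(h) = -42 + 273/h (o(h) = -42 + 7*(39/h) = -42 + 273/h)
W = -197/8 (W = -3 + ((-42 + 273/24) - 1*(-9)) = -3 + ((-42 + 273*(1/24)) + 9) = -3 + ((-42 + 91/8) + 9) = -3 + (-245/8 + 9) = -3 - 173/8 = -197/8 ≈ -24.625)
u = 1331584 (u = -2737946 + 4069530 = 1331584)
M = -197/8 ≈ -24.625
u/M = 1331584/(-197/8) = 1331584*(-8/197) = -10652672/197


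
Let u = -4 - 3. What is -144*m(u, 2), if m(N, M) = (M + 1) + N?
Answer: 576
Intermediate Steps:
u = -7
m(N, M) = 1 + M + N (m(N, M) = (1 + M) + N = 1 + M + N)
-144*m(u, 2) = -144*(1 + 2 - 7) = -144*(-4) = 576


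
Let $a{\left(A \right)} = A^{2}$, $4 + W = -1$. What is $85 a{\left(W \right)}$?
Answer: $2125$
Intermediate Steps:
$W = -5$ ($W = -4 - 1 = -5$)
$85 a{\left(W \right)} = 85 \left(-5\right)^{2} = 85 \cdot 25 = 2125$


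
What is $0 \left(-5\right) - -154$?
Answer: $154$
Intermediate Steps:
$0 \left(-5\right) - -154 = 0 + 154 = 154$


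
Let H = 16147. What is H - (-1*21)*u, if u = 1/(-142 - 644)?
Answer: 4230507/262 ≈ 16147.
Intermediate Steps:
u = -1/786 (u = 1/(-786) = -1/786 ≈ -0.0012723)
H - (-1*21)*u = 16147 - (-1*21)*(-1)/786 = 16147 - (-21)*(-1)/786 = 16147 - 1*7/262 = 16147 - 7/262 = 4230507/262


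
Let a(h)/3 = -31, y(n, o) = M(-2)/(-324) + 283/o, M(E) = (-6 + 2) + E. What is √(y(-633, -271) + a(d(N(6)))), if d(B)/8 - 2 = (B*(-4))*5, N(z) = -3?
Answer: I*√2237332098/4878 ≈ 9.6967*I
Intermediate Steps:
M(E) = -4 + E
d(B) = 16 - 160*B (d(B) = 16 + 8*((B*(-4))*5) = 16 + 8*(-4*B*5) = 16 + 8*(-20*B) = 16 - 160*B)
y(n, o) = 1/54 + 283/o (y(n, o) = (-4 - 2)/(-324) + 283/o = -6*(-1/324) + 283/o = 1/54 + 283/o)
a(h) = -93 (a(h) = 3*(-31) = -93)
√(y(-633, -271) + a(d(N(6)))) = √((1/54)*(15282 - 271)/(-271) - 93) = √((1/54)*(-1/271)*15011 - 93) = √(-15011/14634 - 93) = √(-1375973/14634) = I*√2237332098/4878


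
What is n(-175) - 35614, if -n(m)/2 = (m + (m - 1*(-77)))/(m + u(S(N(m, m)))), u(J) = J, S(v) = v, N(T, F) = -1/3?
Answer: -9367301/263 ≈ -35617.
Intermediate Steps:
N(T, F) = -⅓ (N(T, F) = -1*⅓ = -⅓)
n(m) = -2*(77 + 2*m)/(-⅓ + m) (n(m) = -2*(m + (m - 1*(-77)))/(m - ⅓) = -2*(m + (m + 77))/(-⅓ + m) = -2*(m + (77 + m))/(-⅓ + m) = -2*(77 + 2*m)/(-⅓ + m))
n(-175) - 35614 = 6*(-77 - 2*(-175))/(-1 + 3*(-175)) - 35614 = 6*(-77 + 350)/(-1 - 525) - 35614 = 6*273/(-526) - 35614 = 6*(-1/526)*273 - 35614 = -819/263 - 35614 = -9367301/263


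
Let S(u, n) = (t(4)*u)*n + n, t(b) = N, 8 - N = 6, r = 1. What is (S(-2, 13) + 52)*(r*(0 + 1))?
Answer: 13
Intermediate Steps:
N = 2 (N = 8 - 1*6 = 8 - 6 = 2)
t(b) = 2
S(u, n) = n + 2*n*u (S(u, n) = (2*u)*n + n = 2*n*u + n = n + 2*n*u)
(S(-2, 13) + 52)*(r*(0 + 1)) = (13*(1 + 2*(-2)) + 52)*(1*(0 + 1)) = (13*(1 - 4) + 52)*(1*1) = (13*(-3) + 52)*1 = (-39 + 52)*1 = 13*1 = 13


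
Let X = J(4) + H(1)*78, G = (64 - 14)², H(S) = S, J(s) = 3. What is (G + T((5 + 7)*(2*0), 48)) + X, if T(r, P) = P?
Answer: 2629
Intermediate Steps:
G = 2500 (G = 50² = 2500)
X = 81 (X = 3 + 1*78 = 3 + 78 = 81)
(G + T((5 + 7)*(2*0), 48)) + X = (2500 + 48) + 81 = 2548 + 81 = 2629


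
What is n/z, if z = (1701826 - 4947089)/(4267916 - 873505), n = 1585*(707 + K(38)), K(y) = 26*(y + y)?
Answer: -14434919470105/3245263 ≈ -4.4480e+6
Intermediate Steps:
K(y) = 52*y (K(y) = 26*(2*y) = 52*y)
n = 4252555 (n = 1585*(707 + 52*38) = 1585*(707 + 1976) = 1585*2683 = 4252555)
z = -3245263/3394411 ≈ -0.95606
n/z = 4252555/(-3245263/3394411) = 4252555*(-3394411/3245263) = -14434919470105/3245263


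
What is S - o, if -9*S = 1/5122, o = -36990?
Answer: 1705165019/46098 ≈ 36990.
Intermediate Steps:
S = -1/46098 (S = -⅑/5122 = -⅑*1/5122 = -1/46098 ≈ -2.1693e-5)
S - o = -1/46098 - 1*(-36990) = -1/46098 + 36990 = 1705165019/46098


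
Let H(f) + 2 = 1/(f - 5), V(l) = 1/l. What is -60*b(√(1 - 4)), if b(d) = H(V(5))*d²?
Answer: -795/2 ≈ -397.50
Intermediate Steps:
H(f) = -2 + 1/(-5 + f) (H(f) = -2 + 1/(f - 5) = -2 + 1/(-5 + f))
b(d) = -53*d²/24 (b(d) = ((11 - 2/5)/(-5 + 1/5))*d² = ((11 - 2*⅕)/(-5 + ⅕))*d² = ((11 - ⅖)/(-24/5))*d² = (-5/24*53/5)*d² = -53*d²/24)
-60*b(√(1 - 4)) = -(-265)*(√(1 - 4))²/2 = -(-265)*(√(-3))²/2 = -(-265)*(I*√3)²/2 = -(-265)*(-3)/2 = -60*53/8 = -795/2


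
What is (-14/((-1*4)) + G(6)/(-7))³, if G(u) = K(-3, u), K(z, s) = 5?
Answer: 59319/2744 ≈ 21.618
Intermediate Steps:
G(u) = 5
(-14/((-1*4)) + G(6)/(-7))³ = (-14/((-1*4)) + 5/(-7))³ = (-14/(-4) + 5*(-⅐))³ = (-14*(-¼) - 5/7)³ = (7/2 - 5/7)³ = (39/14)³ = 59319/2744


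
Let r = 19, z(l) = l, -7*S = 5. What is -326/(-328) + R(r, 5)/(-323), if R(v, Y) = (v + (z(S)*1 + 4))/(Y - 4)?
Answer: 342959/370804 ≈ 0.92491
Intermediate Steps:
S = -5/7 (S = -⅐*5 = -5/7 ≈ -0.71429)
R(v, Y) = (23/7 + v)/(-4 + Y) (R(v, Y) = (v + (-5/7*1 + 4))/(Y - 4) = (v + (-5/7 + 4))/(-4 + Y) = (v + 23/7)/(-4 + Y) = (23/7 + v)/(-4 + Y))
-326/(-328) + R(r, 5)/(-323) = -326/(-328) + ((23/7 + 19)/(-4 + 5))/(-323) = -326*(-1/328) + ((156/7)/1)*(-1/323) = 163/164 + (1*(156/7))*(-1/323) = 163/164 + (156/7)*(-1/323) = 163/164 - 156/2261 = 342959/370804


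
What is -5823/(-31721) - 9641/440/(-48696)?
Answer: 125070817681/679661759040 ≈ 0.18402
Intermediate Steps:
-5823/(-31721) - 9641/440/(-48696) = -5823*(-1/31721) - 9641*1/440*(-1/48696) = 5823/31721 - 9641/440*(-1/48696) = 5823/31721 + 9641/21426240 = 125070817681/679661759040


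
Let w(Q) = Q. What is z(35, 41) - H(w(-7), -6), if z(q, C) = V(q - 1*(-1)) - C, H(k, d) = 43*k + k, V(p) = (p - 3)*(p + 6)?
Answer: 1653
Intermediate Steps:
V(p) = (-3 + p)*(6 + p)
H(k, d) = 44*k
z(q, C) = -15 + (1 + q)² - C + 3*q (z(q, C) = (-18 + (q - 1*(-1))² + 3*(q - 1*(-1))) - C = (-18 + (q + 1)² + 3*(q + 1)) - C = (-18 + (1 + q)² + 3*(1 + q)) - C = (-18 + (1 + q)² + (3 + 3*q)) - C = (-15 + (1 + q)² + 3*q) - C = -15 + (1 + q)² - C + 3*q)
z(35, 41) - H(w(-7), -6) = (-14 + 35² - 1*41 + 5*35) - 44*(-7) = (-14 + 1225 - 41 + 175) - 1*(-308) = 1345 + 308 = 1653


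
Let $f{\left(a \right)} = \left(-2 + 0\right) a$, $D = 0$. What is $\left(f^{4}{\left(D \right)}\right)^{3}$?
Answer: $0$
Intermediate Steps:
$f{\left(a \right)} = - 2 a$
$\left(f^{4}{\left(D \right)}\right)^{3} = \left(\left(\left(-2\right) 0\right)^{4}\right)^{3} = \left(0^{4}\right)^{3} = 0^{3} = 0$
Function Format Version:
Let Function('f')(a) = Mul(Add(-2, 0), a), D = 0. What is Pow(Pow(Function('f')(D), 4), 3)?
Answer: 0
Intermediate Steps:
Function('f')(a) = Mul(-2, a)
Pow(Pow(Function('f')(D), 4), 3) = Pow(Pow(Mul(-2, 0), 4), 3) = Pow(Pow(0, 4), 3) = Pow(0, 3) = 0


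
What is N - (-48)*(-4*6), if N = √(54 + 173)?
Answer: -1152 + √227 ≈ -1136.9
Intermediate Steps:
N = √227 ≈ 15.067
N - (-48)*(-4*6) = √227 - (-48)*(-4*6) = √227 - (-48)*(-24) = √227 - 1*1152 = √227 - 1152 = -1152 + √227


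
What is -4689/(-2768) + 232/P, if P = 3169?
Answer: 15501617/8771792 ≈ 1.7672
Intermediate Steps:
-4689/(-2768) + 232/P = -4689/(-2768) + 232/3169 = -4689*(-1/2768) + 232*(1/3169) = 4689/2768 + 232/3169 = 15501617/8771792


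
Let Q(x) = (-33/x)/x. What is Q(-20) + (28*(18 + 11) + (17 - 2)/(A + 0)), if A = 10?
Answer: 325367/400 ≈ 813.42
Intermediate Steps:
Q(x) = -33/x**2
Q(-20) + (28*(18 + 11) + (17 - 2)/(A + 0)) = -33/(-20)**2 + (28*(18 + 11) + (17 - 2)/(10 + 0)) = -33*1/400 + (28*29 + 15/10) = -33/400 + (812 + 15*(1/10)) = -33/400 + (812 + 3/2) = -33/400 + 1627/2 = 325367/400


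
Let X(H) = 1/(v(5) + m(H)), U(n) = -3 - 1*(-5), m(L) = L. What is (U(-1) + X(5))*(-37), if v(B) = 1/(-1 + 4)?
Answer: -1295/16 ≈ -80.938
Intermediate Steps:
v(B) = ⅓ (v(B) = 1/3 = ⅓)
U(n) = 2 (U(n) = -3 + 5 = 2)
X(H) = 1/(⅓ + H)
(U(-1) + X(5))*(-37) = (2 + 3/(1 + 3*5))*(-37) = (2 + 3/(1 + 15))*(-37) = (2 + 3/16)*(-37) = (35/16)*(-37) = -1295/16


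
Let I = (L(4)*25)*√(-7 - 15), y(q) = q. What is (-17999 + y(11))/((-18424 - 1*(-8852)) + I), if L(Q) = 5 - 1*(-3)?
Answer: 10761321/5781449 + 224850*I*√22/5781449 ≈ 1.8614 + 0.18242*I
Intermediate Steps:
L(Q) = 8 (L(Q) = 5 + 3 = 8)
I = 200*I*√22 (I = (8*25)*√(-7 - 15) = 200*√(-22) = 200*(I*√22) = 200*I*√22 ≈ 938.08*I)
(-17999 + y(11))/((-18424 - 1*(-8852)) + I) = (-17999 + 11)/((-18424 - 1*(-8852)) + 200*I*√22) = -17988/((-18424 + 8852) + 200*I*√22) = -17988/(-9572 + 200*I*√22)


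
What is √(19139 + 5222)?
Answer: √24361 ≈ 156.08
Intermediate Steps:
√(19139 + 5222) = √24361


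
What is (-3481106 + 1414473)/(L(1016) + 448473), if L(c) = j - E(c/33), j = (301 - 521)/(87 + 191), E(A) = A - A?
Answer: -287261987/62337637 ≈ -4.6082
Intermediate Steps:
E(A) = 0
j = -110/139 (j = -220/278 = -220*1/278 = -110/139 ≈ -0.79137)
L(c) = -110/139 (L(c) = -110/139 - 1*0 = -110/139 + 0 = -110/139)
(-3481106 + 1414473)/(L(1016) + 448473) = (-3481106 + 1414473)/(-110/139 + 448473) = -2066633/62337637/139 = -2066633*139/62337637 = -287261987/62337637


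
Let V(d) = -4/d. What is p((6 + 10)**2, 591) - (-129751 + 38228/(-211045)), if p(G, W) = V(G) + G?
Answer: 1755991183707/13506880 ≈ 1.3001e+5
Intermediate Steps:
p(G, W) = G - 4/G (p(G, W) = -4/G + G = G - 4/G)
p((6 + 10)**2, 591) - (-129751 + 38228/(-211045)) = ((6 + 10)**2 - 4/(6 + 10)**2) - (-129751 + 38228/(-211045)) = (16**2 - 4/(16**2)) - (-129751 + 38228*(-1/211045)) = (256 - 4/256) - (-129751 - 38228/211045) = (256 - 4*1/256) - 1*(-27383338023/211045) = (256 - 1/64) + 27383338023/211045 = 16383/64 + 27383338023/211045 = 1755991183707/13506880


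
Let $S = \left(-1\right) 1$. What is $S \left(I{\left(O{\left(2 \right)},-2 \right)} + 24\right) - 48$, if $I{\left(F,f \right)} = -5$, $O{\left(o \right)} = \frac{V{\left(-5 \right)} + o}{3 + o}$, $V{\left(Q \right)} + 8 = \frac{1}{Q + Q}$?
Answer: $-67$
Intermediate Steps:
$V{\left(Q \right)} = -8 + \frac{1}{2 Q}$ ($V{\left(Q \right)} = -8 + \frac{1}{Q + Q} = -8 + \frac{1}{2 Q}$)
$O{\left(o \right)} = \frac{- \frac{81}{10} + o}{3 + o}$ ($O{\left(o \right)} = \frac{\left(-8 + \frac{1}{2 \left(-5\right)}\right) + o}{3 + o} = \frac{\left(-8 + \frac{1}{2} \left(- \frac{1}{5}\right)\right) + o}{3 + o} = \frac{\left(-8 - \frac{1}{10}\right) + o}{3 + o} = \frac{- \frac{81}{10} + o}{3 + o}$)
$S = -1$
$S \left(I{\left(O{\left(2 \right)},-2 \right)} + 24\right) - 48 = - (-5 + 24) - 48 = \left(-1\right) 19 - 48 = -19 - 48 = -67$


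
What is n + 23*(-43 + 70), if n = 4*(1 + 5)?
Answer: 645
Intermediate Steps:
n = 24 (n = 4*6 = 24)
n + 23*(-43 + 70) = 24 + 23*(-43 + 70) = 24 + 23*27 = 24 + 621 = 645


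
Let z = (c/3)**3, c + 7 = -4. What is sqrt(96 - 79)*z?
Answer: -1331*sqrt(17)/27 ≈ -203.25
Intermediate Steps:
c = -11 (c = -7 - 4 = -11)
z = -1331/27 (z = (-11/3)**3 = -1331/27 ≈ -49.296)
sqrt(96 - 79)*z = sqrt(96 - 79)*(-1331/27) = sqrt(17)*(-1331/27) = -1331*sqrt(17)/27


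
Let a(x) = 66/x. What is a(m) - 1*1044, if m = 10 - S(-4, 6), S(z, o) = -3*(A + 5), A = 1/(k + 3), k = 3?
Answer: -17704/17 ≈ -1041.4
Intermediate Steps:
A = ⅙ (A = 1/(3 + 3) = 1/6 = ⅙ ≈ 0.16667)
S(z, o) = -31/2 (S(z, o) = -3*(⅙ + 5) = -3*31/6 = -31/2)
m = 51/2 (m = 10 - 1*(-31/2) = 10 + 31/2 = 51/2 ≈ 25.500)
a(m) - 1*1044 = 66/(51/2) - 1*1044 = 66*(2/51) - 1044 = 44/17 - 1044 = -17704/17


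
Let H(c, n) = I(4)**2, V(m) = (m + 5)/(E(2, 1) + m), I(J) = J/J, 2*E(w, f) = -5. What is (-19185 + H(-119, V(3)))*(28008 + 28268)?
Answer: -1079598784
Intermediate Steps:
E(w, f) = -5/2 (E(w, f) = (1/2)*(-5) = -5/2)
I(J) = 1
V(m) = (5 + m)/(-5/2 + m) (V(m) = (m + 5)/(-5/2 + m) = (5 + m)/(-5/2 + m))
H(c, n) = 1 (H(c, n) = 1**2 = 1)
(-19185 + H(-119, V(3)))*(28008 + 28268) = (-19185 + 1)*(28008 + 28268) = -19184*56276 = -1079598784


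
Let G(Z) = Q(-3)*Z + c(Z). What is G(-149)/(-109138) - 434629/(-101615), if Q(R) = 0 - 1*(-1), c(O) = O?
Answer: 23732410536/5545028935 ≈ 4.2799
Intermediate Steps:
Q(R) = 1 (Q(R) = 0 + 1 = 1)
G(Z) = 2*Z (G(Z) = 1*Z + Z = Z + Z = 2*Z)
G(-149)/(-109138) - 434629/(-101615) = (2*(-149))/(-109138) - 434629/(-101615) = -298*(-1/109138) - 434629*(-1/101615) = 149/54569 + 434629/101615 = 23732410536/5545028935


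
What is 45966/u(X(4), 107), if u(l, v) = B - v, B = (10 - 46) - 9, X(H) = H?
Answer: -22983/76 ≈ -302.41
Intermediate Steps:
B = -45 (B = -36 - 9 = -45)
u(l, v) = -45 - v
45966/u(X(4), 107) = 45966/(-45 - 1*107) = 45966/(-45 - 107) = 45966/(-152) = 45966*(-1/152) = -22983/76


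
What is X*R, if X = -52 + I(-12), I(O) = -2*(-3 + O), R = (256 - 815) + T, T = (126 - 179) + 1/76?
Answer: 511621/38 ≈ 13464.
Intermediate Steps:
T = -4027/76 (T = -53 + 1/76 = -4027/76 ≈ -52.987)
R = -46511/76 (R = (256 - 815) - 4027/76 = -559 - 4027/76 = -46511/76 ≈ -611.99)
I(O) = 6 - 2*O
X = -22 (X = -52 + (6 - 2*(-12)) = -52 + (6 + 24) = -52 + 30 = -22)
X*R = -22*(-46511/76) = 511621/38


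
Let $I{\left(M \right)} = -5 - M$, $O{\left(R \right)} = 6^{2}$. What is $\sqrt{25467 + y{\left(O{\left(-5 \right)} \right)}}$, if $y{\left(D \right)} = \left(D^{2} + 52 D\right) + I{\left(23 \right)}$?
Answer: $\sqrt{28607} \approx 169.14$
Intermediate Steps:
$O{\left(R \right)} = 36$
$y{\left(D \right)} = -28 + D^{2} + 52 D$ ($y{\left(D \right)} = \left(D^{2} + 52 D\right) - 28 = -28 + D^{2} + 52 D$)
$\sqrt{25467 + y{\left(O{\left(-5 \right)} \right)}} = \sqrt{25467 + \left(-28 + 36^{2} + 52 \cdot 36\right)} = \sqrt{25467 + \left(-28 + 1296 + 1872\right)} = \sqrt{25467 + 3140} = \sqrt{28607}$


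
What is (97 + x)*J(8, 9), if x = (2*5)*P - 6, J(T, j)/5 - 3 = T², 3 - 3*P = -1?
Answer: 104855/3 ≈ 34952.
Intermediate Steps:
P = 4/3 (P = 1 - ⅓*(-1) = 1 + ⅓ = 4/3 ≈ 1.3333)
J(T, j) = 15 + 5*T²
x = 22/3 (x = (2*5)*(4/3) - 6 = 10*(4/3) - 6 = 40/3 - 6 = 22/3 ≈ 7.3333)
(97 + x)*J(8, 9) = (97 + 22/3)*(15 + 5*8²) = 313*(15 + 5*64)/3 = 313*(15 + 320)/3 = (313/3)*335 = 104855/3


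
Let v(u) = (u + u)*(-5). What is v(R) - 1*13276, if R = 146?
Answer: -14736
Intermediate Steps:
v(u) = -10*u (v(u) = (2*u)*(-5) = -10*u)
v(R) - 1*13276 = -10*146 - 1*13276 = -1460 - 13276 = -14736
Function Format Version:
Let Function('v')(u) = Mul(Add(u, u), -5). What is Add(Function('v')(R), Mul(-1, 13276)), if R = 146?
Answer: -14736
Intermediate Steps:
Function('v')(u) = Mul(-10, u) (Function('v')(u) = Mul(Mul(2, u), -5) = Mul(-10, u))
Add(Function('v')(R), Mul(-1, 13276)) = Add(Mul(-10, 146), Mul(-1, 13276)) = Add(-1460, -13276) = -14736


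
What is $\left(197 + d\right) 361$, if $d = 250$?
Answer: $161367$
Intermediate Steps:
$\left(197 + d\right) 361 = \left(197 + 250\right) 361 = 447 \cdot 361 = 161367$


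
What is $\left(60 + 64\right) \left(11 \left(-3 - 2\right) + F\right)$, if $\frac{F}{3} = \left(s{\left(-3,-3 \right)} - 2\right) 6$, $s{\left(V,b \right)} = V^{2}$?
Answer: $8804$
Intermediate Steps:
$F = 126$ ($F = 3 \left(\left(-3\right)^{2} - 2\right) 6 = 3 \left(9 - 2\right) 6 = 3 \cdot 7 \cdot 6 = 3 \cdot 42 = 126$)
$\left(60 + 64\right) \left(11 \left(-3 - 2\right) + F\right) = \left(60 + 64\right) \left(11 \left(-3 - 2\right) + 126\right) = 124 \left(11 \left(-5\right) + 126\right) = 124 \left(-55 + 126\right) = 124 \cdot 71 = 8804$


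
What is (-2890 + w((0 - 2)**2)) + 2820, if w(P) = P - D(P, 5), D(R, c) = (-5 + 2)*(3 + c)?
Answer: -42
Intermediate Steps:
D(R, c) = -9 - 3*c (D(R, c) = -3*(3 + c) = -9 - 3*c)
w(P) = 24 + P (w(P) = P - (-9 - 3*5) = P - (-9 - 15) = P - 1*(-24) = P + 24 = 24 + P)
(-2890 + w((0 - 2)**2)) + 2820 = (-2890 + (24 + (0 - 2)**2)) + 2820 = (-2890 + (24 + (-2)**2)) + 2820 = (-2890 + (24 + 4)) + 2820 = (-2890 + 28) + 2820 = -2862 + 2820 = -42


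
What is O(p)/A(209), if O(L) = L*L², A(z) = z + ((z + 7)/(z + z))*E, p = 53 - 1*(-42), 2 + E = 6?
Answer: 179191375/44113 ≈ 4062.1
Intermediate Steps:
E = 4 (E = -2 + 6 = 4)
p = 95 (p = 53 + 42 = 95)
A(z) = z + 2*(7 + z)/z (A(z) = z + ((z + 7)/(z + z))*4 = z + ((7 + z)/((2*z)))*4 = z + ((7 + z)*(1/(2*z)))*4 = z + ((7 + z)/(2*z))*4 = z + 2*(7 + z)/z)
O(L) = L³
O(p)/A(209) = 95³/(2 + 209 + 14/209) = 857375/(2 + 209 + 14*(1/209)) = 857375/(2 + 209 + 14/209) = 857375/(44113/209) = 857375*(209/44113) = 179191375/44113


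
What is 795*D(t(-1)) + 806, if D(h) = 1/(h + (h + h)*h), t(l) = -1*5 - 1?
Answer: 17997/22 ≈ 818.04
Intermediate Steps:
t(l) = -6 (t(l) = -5 - 1 = -6)
D(h) = 1/(h + 2*h**2) (D(h) = 1/(h + (2*h)*h) = 1/(h + 2*h**2))
795*D(t(-1)) + 806 = 795*(1/((-6)*(1 + 2*(-6)))) + 806 = 795*(-1/(6*(1 - 12))) + 806 = 795*(-1/6/(-11)) + 806 = 795*(-1/6*(-1/11)) + 806 = 795*(1/66) + 806 = 265/22 + 806 = 17997/22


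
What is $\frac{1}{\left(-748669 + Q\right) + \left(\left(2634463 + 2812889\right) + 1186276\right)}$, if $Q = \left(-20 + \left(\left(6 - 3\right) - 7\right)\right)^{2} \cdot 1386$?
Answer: $\frac{1}{6683295} \approx 1.4963 \cdot 10^{-7}$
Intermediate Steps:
$Q = 798336$ ($Q = \left(-20 + \left(3 - 7\right)\right)^{2} \cdot 1386 = \left(-20 - 4\right)^{2} \cdot 1386 = \left(-24\right)^{2} \cdot 1386 = 576 \cdot 1386 = 798336$)
$\frac{1}{\left(-748669 + Q\right) + \left(\left(2634463 + 2812889\right) + 1186276\right)} = \frac{1}{\left(-748669 + 798336\right) + \left(\left(2634463 + 2812889\right) + 1186276\right)} = \frac{1}{49667 + \left(5447352 + 1186276\right)} = \frac{1}{49667 + 6633628} = \frac{1}{6683295}$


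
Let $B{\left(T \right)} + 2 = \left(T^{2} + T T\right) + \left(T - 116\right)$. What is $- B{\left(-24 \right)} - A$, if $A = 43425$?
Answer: $-44435$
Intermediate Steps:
$B{\left(T \right)} = -118 + T + 2 T^{2}$ ($B{\left(T \right)} = -2 + \left(\left(T^{2} + T T\right) + \left(T - 116\right)\right) = -2 + \left(\left(T^{2} + T^{2}\right) + \left(-116 + T\right)\right) = -2 + \left(2 T^{2} + \left(-116 + T\right)\right) = -2 + \left(-116 + T + 2 T^{2}\right) = -118 + T + 2 T^{2}$)
$- B{\left(-24 \right)} - A = - (-118 - 24 + 2 \left(-24\right)^{2}) - 43425 = - (-118 - 24 + 2 \cdot 576) - 43425 = - (-118 - 24 + 1152) - 43425 = \left(-1\right) 1010 - 43425 = -1010 - 43425 = -44435$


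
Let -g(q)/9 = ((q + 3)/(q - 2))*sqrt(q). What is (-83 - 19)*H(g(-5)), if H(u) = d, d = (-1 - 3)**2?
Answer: -1632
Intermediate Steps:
g(q) = -9*sqrt(q)*(3 + q)/(-2 + q) (g(q) = -9*(q + 3)/(q - 2)*sqrt(q) = -9*(3 + q)/(-2 + q)*sqrt(q) = -9*sqrt(q)*(3 + q)/(-2 + q))
d = 16 (d = (-4)**2 = 16)
H(u) = 16
(-83 - 19)*H(g(-5)) = (-83 - 19)*16 = -102*16 = -1632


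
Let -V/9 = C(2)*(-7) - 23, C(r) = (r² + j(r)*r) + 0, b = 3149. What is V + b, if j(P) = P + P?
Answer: 4112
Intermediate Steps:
j(P) = 2*P
C(r) = 3*r² (C(r) = (r² + (2*r)*r) + 0 = (r² + 2*r²) + 0 = 3*r² + 0 = 3*r²)
V = 963 (V = -9*((3*2²)*(-7) - 23) = -9*((3*4)*(-7) - 23) = -9*(12*(-7) - 23) = -9*(-84 - 23) = -9*(-107) = 963)
V + b = 963 + 3149 = 4112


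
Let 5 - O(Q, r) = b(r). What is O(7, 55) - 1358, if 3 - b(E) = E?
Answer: -1301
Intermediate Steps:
b(E) = 3 - E
O(Q, r) = 2 + r (O(Q, r) = 5 - (3 - r) = 5 + (-3 + r) = 2 + r)
O(7, 55) - 1358 = (2 + 55) - 1358 = 57 - 1358 = -1301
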